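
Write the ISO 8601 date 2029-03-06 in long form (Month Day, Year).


ISO 2029-03-06 parses as year=2029, month=03, day=06
Month 3 -> March

March 6, 2029


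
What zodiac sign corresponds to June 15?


Date: June 15
Conventional tropical zodiac dates: Gemini from May 21 onward; Cancer starts June 21
June 15 falls within the Gemini range

Gemini


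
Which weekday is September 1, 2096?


Target: September 1, 2096
Anchor: Jan 1, 2096. With p = 2096 - 1 = 2095: (p + p//4 - p//100 + p//400) mod 7 = (2095 + 523 - 20 + 5) mod 7 = 2603 mod 7 = 6 -> Sunday (Mon=0 ... Sun=6)
Days before September (Jan-Aug): 244 days
Weekday index = (6 + 244) mod 7 = 5

Saturday


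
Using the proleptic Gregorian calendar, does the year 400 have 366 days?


Gregorian leap year rule: divisible by 4, but not by 100, unless also by 400.
400 is divisible by 400 -> leap year

Yes


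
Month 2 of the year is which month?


Month 2 of 12

February


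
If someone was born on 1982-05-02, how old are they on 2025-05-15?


Birth: 1982-05-02
Reference: 2025-05-15
Year difference: 2025 - 1982 = 43

43 years old


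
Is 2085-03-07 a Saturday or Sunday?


Anchor: Jan 1, 2085. With p = 2085 - 1 = 2084: (p + p//4 - p//100 + p//400) mod 7 = (2084 + 521 - 20 + 5) mod 7 = 2590 mod 7 = 0 -> Monday (Mon=0 ... Sun=6)
Day of year: 66; offset = 65
Weekday index = (0 + 65) mod 7 = 2 -> Wednesday
Weekend days: Saturday, Sunday

No


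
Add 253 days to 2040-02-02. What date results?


Start: 2040-02-02, add 253 days
February 2040 has 29 days: 29 - 2 = 27 days to February 29 -> 226 left
March 2040 has 31 days -> 195 left
April 2040 has 30 days -> 165 left
May 2040 has 31 days -> 134 left
June 2040 has 30 days -> 104 left
July 2040 has 31 days -> 73 left
August 2040 has 31 days -> 42 left
September 2040 has 30 days -> 12 left
October 2040: 12 <= 31 -> lands on October 12

Result: 2040-10-12


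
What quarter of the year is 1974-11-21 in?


Month: November (month 11)
Q1: Jan-Mar, Q2: Apr-Jun, Q3: Jul-Sep, Q4: Oct-Dec

Q4


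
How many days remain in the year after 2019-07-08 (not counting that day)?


Day of year: 189 of 365
Remaining = 365 - 189

176 days


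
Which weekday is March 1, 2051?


Target: March 1, 2051
Anchor: Jan 1, 2051. With p = 2051 - 1 = 2050: (p + p//4 - p//100 + p//400) mod 7 = (2050 + 512 - 20 + 5) mod 7 = 2547 mod 7 = 6 -> Sunday (Mon=0 ... Sun=6)
Days before March (Jan-Feb): 59 days
Weekday index = (6 + 59) mod 7 = 2

Wednesday


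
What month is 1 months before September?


September is month 9
9 - 1 = 8

August


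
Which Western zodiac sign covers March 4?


Date: March 4
Conventional tropical zodiac dates: Pisces from February 19 onward; Aries starts March 21
March 4 falls within the Pisces range

Pisces


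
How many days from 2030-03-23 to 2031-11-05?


From 2030-03-23 to 2031-11-05
2030-03-23: days before March = 31 + 28 = 59 (2030 is not a leap year); day of year = 59 + 23 = 82
2031-11-05: days before November = 31 + 28 + 31 + 30 + 31 + 30 + 31 + 31 + 30 + 31 = 304 (2031 is not a leap year); day of year = 304 + 5 = 309
Rest of 2030: 365 - 82 = 283
Total = 283 + 309 = 592

592 days


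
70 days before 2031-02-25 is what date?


Start: 2031-02-25, subtract 70 days
Back 25 days from February 25 reaches January 31, 2031 -> 45 left
January 2031 has 31 days -> back to December 31, 2030 -> 14 left
December 2030: 31 - 14 = 17 -> lands on December 17

Result: 2030-12-17


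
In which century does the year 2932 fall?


Century = (year - 1) // 100 + 1
= (2932 - 1) // 100 + 1
= 2931 // 100 + 1
= 29 + 1

30th century


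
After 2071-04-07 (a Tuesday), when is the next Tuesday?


Current: Tuesday
Target: Tuesday
Days ahead: 7

Next Tuesday: 2071-04-14


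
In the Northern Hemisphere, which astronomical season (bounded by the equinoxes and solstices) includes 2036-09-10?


Date: September 10
Astronomical Summer (approx.; exact equinox/solstice day varies by year): June 21 to September 21
September 10 falls within the Summer window

Summer


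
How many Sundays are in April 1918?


April 1918 has 30 days
Anchor: Jan 1, 1918. With p = 1918 - 1 = 1917: (p + p//4 - p//100 + p//400) mod 7 = (1917 + 479 - 19 + 4) mod 7 = 2381 mod 7 = 1 -> Tuesday (Mon=0 ... Sun=6)
Days before April (Jan-Mar): 90; April 1 index = (1 + 90) mod 7 = 0 -> Monday
First Sunday is April 7
Sundays: 7, 14, 21, 28

4 Sundays


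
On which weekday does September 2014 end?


September 2014 has 30 days
Anchor: Jan 1, 2014. With p = 2014 - 1 = 2013: (p + p//4 - p//100 + p//400) mod 7 = (2013 + 503 - 20 + 5) mod 7 = 2501 mod 7 = 2 -> Wednesday (Mon=0 ... Sun=6)
Days before September (Jan-Aug): 243; September 1 index = (2 + 243) mod 7 = 0 -> Monday
Last day offset: 30 - 1 = 29 days
Weekday index = (0 + 29) mod 7 = 1

Tuesday, September 30


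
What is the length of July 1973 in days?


July 1973

31 days


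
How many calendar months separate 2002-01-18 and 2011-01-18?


From January 2002 to January 2011
9 years * 12 = 108 months = 108

108 months


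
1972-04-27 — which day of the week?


Date: April 27, 1972
Anchor: Jan 1, 1972. With p = 1972 - 1 = 1971: (p + p//4 - p//100 + p//400) mod 7 = (1971 + 492 - 19 + 4) mod 7 = 2448 mod 7 = 5 -> Saturday (Mon=0 ... Sun=6)
Days before April (Jan-Mar): 91; offset = 91 + 27 - 1 = 117
Weekday index = (5 + 117) mod 7 = 3

Day of the week: Thursday


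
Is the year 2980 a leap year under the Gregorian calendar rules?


Gregorian leap year rule: divisible by 4, but not by 100, unless also by 400.
2980 is divisible by 4 but not 100 -> leap year

Yes


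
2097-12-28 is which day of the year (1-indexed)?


Date: December 28, 2097
Days in months 1 through 11: 334
Plus 28 days in December

Day of year: 362


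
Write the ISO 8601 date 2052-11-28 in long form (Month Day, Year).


ISO 2052-11-28 parses as year=2052, month=11, day=28
Month 11 -> November

November 28, 2052


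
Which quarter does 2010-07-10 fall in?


Month: July (month 7)
Q1: Jan-Mar, Q2: Apr-Jun, Q3: Jul-Sep, Q4: Oct-Dec

Q3


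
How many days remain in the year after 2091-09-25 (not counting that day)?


Day of year: 268 of 365
Remaining = 365 - 268

97 days


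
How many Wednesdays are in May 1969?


May 1969 has 31 days
Anchor: Jan 1, 1969. With p = 1969 - 1 = 1968: (p + p//4 - p//100 + p//400) mod 7 = (1968 + 492 - 19 + 4) mod 7 = 2445 mod 7 = 2 -> Wednesday (Mon=0 ... Sun=6)
Days before May (Jan-Apr): 120; May 1 index = (2 + 120) mod 7 = 3 -> Thursday
First Wednesday is May 7
Wednesdays: 7, 14, 21, 28

4 Wednesdays


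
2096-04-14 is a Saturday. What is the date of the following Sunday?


Current: Saturday
Target: Sunday
Days ahead: 1

Next Sunday: 2096-04-15


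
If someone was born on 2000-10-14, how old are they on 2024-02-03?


Birth: 2000-10-14
Reference: 2024-02-03
Year difference: 2024 - 2000 = 24
Birthday not yet reached in 2024, subtract 1

23 years old


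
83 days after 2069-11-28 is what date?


Start: 2069-11-28, add 83 days
November 2069 has 30 days: 30 - 28 = 2 days to November 30 -> 81 left
December 2069 has 31 days -> 50 left
January 2070 has 31 days -> 19 left
February 2070: 19 <= 28 -> lands on February 19

Result: 2070-02-19


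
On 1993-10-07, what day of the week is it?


Date: October 7, 1993
Anchor: Jan 1, 1993. With p = 1993 - 1 = 1992: (p + p//4 - p//100 + p//400) mod 7 = (1992 + 498 - 19 + 4) mod 7 = 2475 mod 7 = 4 -> Friday (Mon=0 ... Sun=6)
Days before October (Jan-Sep): 273; offset = 273 + 7 - 1 = 279
Weekday index = (4 + 279) mod 7 = 3

Day of the week: Thursday


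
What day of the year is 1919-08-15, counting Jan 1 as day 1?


Date: August 15, 1919
Days in months 1 through 7: 212
Plus 15 days in August

Day of year: 227


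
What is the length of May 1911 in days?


May 1911

31 days


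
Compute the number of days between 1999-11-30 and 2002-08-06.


From 1999-11-30 to 2002-08-06
1999-11-30: days before November = 31 + 28 + 31 + 30 + 31 + 30 + 31 + 31 + 30 + 31 = 304 (1999 is not a leap year); day of year = 304 + 30 = 334
2002-08-06: days before August = 31 + 28 + 31 + 30 + 31 + 30 + 31 = 212 (2002 is not a leap year); day of year = 212 + 6 = 218
Rest of 1999: 365 - 334 = 31
Full years 2000 (366), 2001 (365): 731
Total = 31 + 731 + 218 = 980

980 days


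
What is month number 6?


Month 6 of 12

June


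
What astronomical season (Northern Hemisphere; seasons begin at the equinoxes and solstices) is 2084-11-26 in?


Date: November 26
Astronomical Autumn (approx.; exact equinox/solstice day varies by year): September 22 to December 20
November 26 falls within the Autumn window

Autumn


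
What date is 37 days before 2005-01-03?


Start: 2005-01-03, subtract 37 days
Back 3 days from January 3 reaches December 31, 2004 -> 34 left
December 2004 has 31 days -> back to November 30, 2004 -> 3 left
November 2004: 30 - 3 = 27 -> lands on November 27

Result: 2004-11-27


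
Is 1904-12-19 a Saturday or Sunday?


Anchor: Jan 1, 1904. With p = 1904 - 1 = 1903: (p + p//4 - p//100 + p//400) mod 7 = (1903 + 475 - 19 + 4) mod 7 = 2363 mod 7 = 4 -> Friday (Mon=0 ... Sun=6)
Day of year: 354; offset = 353
Weekday index = (4 + 353) mod 7 = 0 -> Monday
Weekend days: Saturday, Sunday

No


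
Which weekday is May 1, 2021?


Target: May 1, 2021
Anchor: Jan 1, 2021. With p = 2021 - 1 = 2020: (p + p//4 - p//100 + p//400) mod 7 = (2020 + 505 - 20 + 5) mod 7 = 2510 mod 7 = 4 -> Friday (Mon=0 ... Sun=6)
Days before May (Jan-Apr): 120 days
Weekday index = (4 + 120) mod 7 = 5

Saturday


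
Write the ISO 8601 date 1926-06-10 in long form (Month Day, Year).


ISO 1926-06-10 parses as year=1926, month=06, day=10
Month 6 -> June

June 10, 1926


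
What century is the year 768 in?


Century = (year - 1) // 100 + 1
= (768 - 1) // 100 + 1
= 767 // 100 + 1
= 7 + 1

8th century


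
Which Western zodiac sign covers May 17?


Date: May 17
Conventional tropical zodiac dates: Taurus from April 20 onward; Gemini starts May 21
May 17 falls within the Taurus range

Taurus


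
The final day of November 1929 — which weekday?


November 1929 has 30 days
Anchor: Jan 1, 1929. With p = 1929 - 1 = 1928: (p + p//4 - p//100 + p//400) mod 7 = (1928 + 482 - 19 + 4) mod 7 = 2395 mod 7 = 1 -> Tuesday (Mon=0 ... Sun=6)
Days before November (Jan-Oct): 304; November 1 index = (1 + 304) mod 7 = 4 -> Friday
Last day offset: 30 - 1 = 29 days
Weekday index = (4 + 29) mod 7 = 5

Saturday, November 30


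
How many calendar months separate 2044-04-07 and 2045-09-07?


From April 2044 to September 2045
1 year * 12 = 12 months, plus 5 months = 17

17 months


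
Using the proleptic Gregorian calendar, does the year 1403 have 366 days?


Gregorian leap year rule: divisible by 4, but not by 100, unless also by 400.
1403 is not divisible by 4 -> not a leap year

No


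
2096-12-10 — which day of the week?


Date: December 10, 2096
Anchor: Jan 1, 2096. With p = 2096 - 1 = 2095: (p + p//4 - p//100 + p//400) mod 7 = (2095 + 523 - 20 + 5) mod 7 = 2603 mod 7 = 6 -> Sunday (Mon=0 ... Sun=6)
Days before December (Jan-Nov): 335; offset = 335 + 10 - 1 = 344
Weekday index = (6 + 344) mod 7 = 0

Day of the week: Monday


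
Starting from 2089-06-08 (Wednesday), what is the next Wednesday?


Current: Wednesday
Target: Wednesday
Days ahead: 7

Next Wednesday: 2089-06-15


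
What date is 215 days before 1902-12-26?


Start: 1902-12-26, subtract 215 days
Back 26 days from December 26 reaches November 30, 1902 -> 189 left
November 1902 has 30 days -> back to October 31, 1902 -> 159 left
October 1902 has 31 days -> back to September 30, 1902 -> 128 left
September 1902 has 30 days -> back to August 31, 1902 -> 98 left
August 1902 has 31 days -> back to July 31, 1902 -> 67 left
July 1902 has 31 days -> back to June 30, 1902 -> 36 left
June 1902 has 30 days -> back to May 31, 1902 -> 6 left
May 1902: 31 - 6 = 25 -> lands on May 25

Result: 1902-05-25


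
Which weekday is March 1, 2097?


Target: March 1, 2097
Anchor: Jan 1, 2097. With p = 2097 - 1 = 2096: (p + p//4 - p//100 + p//400) mod 7 = (2096 + 524 - 20 + 5) mod 7 = 2605 mod 7 = 1 -> Tuesday (Mon=0 ... Sun=6)
Days before March (Jan-Feb): 59 days
Weekday index = (1 + 59) mod 7 = 4

Friday


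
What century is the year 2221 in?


Century = (year - 1) // 100 + 1
= (2221 - 1) // 100 + 1
= 2220 // 100 + 1
= 22 + 1

23rd century


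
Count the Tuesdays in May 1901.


May 1901 has 31 days
Anchor: Jan 1, 1901. With p = 1901 - 1 = 1900: (p + p//4 - p//100 + p//400) mod 7 = (1900 + 475 - 19 + 4) mod 7 = 2360 mod 7 = 1 -> Tuesday (Mon=0 ... Sun=6)
Days before May (Jan-Apr): 120; May 1 index = (1 + 120) mod 7 = 2 -> Wednesday
First Tuesday is May 7
Tuesdays: 7, 14, 21, 28

4 Tuesdays


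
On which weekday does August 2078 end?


August 2078 has 31 days
Anchor: Jan 1, 2078. With p = 2078 - 1 = 2077: (p + p//4 - p//100 + p//400) mod 7 = (2077 + 519 - 20 + 5) mod 7 = 2581 mod 7 = 5 -> Saturday (Mon=0 ... Sun=6)
Days before August (Jan-Jul): 212; August 1 index = (5 + 212) mod 7 = 0 -> Monday
Last day offset: 31 - 1 = 30 days
Weekday index = (0 + 30) mod 7 = 2

Wednesday, August 31


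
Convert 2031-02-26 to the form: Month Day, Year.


ISO 2031-02-26 parses as year=2031, month=02, day=26
Month 2 -> February

February 26, 2031


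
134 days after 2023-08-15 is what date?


Start: 2023-08-15, add 134 days
August 2023 has 31 days: 31 - 15 = 16 days to August 31 -> 118 left
September 2023 has 30 days -> 88 left
October 2023 has 31 days -> 57 left
November 2023 has 30 days -> 27 left
December 2023: 27 <= 31 -> lands on December 27

Result: 2023-12-27


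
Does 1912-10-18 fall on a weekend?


Anchor: Jan 1, 1912. With p = 1912 - 1 = 1911: (p + p//4 - p//100 + p//400) mod 7 = (1911 + 477 - 19 + 4) mod 7 = 2373 mod 7 = 0 -> Monday (Mon=0 ... Sun=6)
Day of year: 292; offset = 291
Weekday index = (0 + 291) mod 7 = 4 -> Friday
Weekend days: Saturday, Sunday

No


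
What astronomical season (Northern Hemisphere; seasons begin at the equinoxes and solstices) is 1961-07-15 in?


Date: July 15
Astronomical Summer (approx.; exact equinox/solstice day varies by year): June 21 to September 21
July 15 falls within the Summer window

Summer


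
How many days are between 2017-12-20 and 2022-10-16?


From 2017-12-20 to 2022-10-16
2017-12-20: days before December = 31 + 28 + 31 + 30 + 31 + 30 + 31 + 31 + 30 + 31 + 30 = 334 (2017 is not a leap year); day of year = 334 + 20 = 354
2022-10-16: days before October = 31 + 28 + 31 + 30 + 31 + 30 + 31 + 31 + 30 = 273 (2022 is not a leap year); day of year = 273 + 16 = 289
Rest of 2017: 365 - 354 = 11
Full years 2018 (365), 2019 (365), 2020 (366), 2021 (365): 1461
Total = 11 + 1461 + 289 = 1761

1761 days


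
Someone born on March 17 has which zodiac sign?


Date: March 17
Conventional tropical zodiac dates: Pisces from February 19 onward; Aries starts March 21
March 17 falls within the Pisces range

Pisces


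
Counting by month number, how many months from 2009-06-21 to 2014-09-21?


From June 2009 to September 2014
5 years * 12 = 60 months, plus 3 months = 63

63 months


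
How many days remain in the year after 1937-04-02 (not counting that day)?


Day of year: 92 of 365
Remaining = 365 - 92

273 days


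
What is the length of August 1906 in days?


August 1906

31 days


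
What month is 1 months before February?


February is month 2
2 - 1 = 1

January


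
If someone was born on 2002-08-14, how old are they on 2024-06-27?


Birth: 2002-08-14
Reference: 2024-06-27
Year difference: 2024 - 2002 = 22
Birthday not yet reached in 2024, subtract 1

21 years old


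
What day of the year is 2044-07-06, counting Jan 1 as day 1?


Date: July 6, 2044
Days in months 1 through 6: 182
Plus 6 days in July

Day of year: 188


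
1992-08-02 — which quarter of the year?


Month: August (month 8)
Q1: Jan-Mar, Q2: Apr-Jun, Q3: Jul-Sep, Q4: Oct-Dec

Q3


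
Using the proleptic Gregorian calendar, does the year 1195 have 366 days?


Gregorian leap year rule: divisible by 4, but not by 100, unless also by 400.
1195 is not divisible by 4 -> not a leap year

No


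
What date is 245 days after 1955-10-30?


Start: 1955-10-30, add 245 days
October 1955 has 31 days: 31 - 30 = 1 day to October 31 -> 244 left
November 1955 has 30 days -> 214 left
December 1955 has 31 days -> 183 left
January 1956 has 31 days -> 152 left
February 1956 has 29 days -> 123 left
March 1956 has 31 days -> 92 left
April 1956 has 30 days -> 62 left
May 1956 has 31 days -> 31 left
June 1956 has 30 days -> 1 left
July 1956: 1 <= 31 -> lands on July 1

Result: 1956-07-01


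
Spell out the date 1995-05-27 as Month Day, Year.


ISO 1995-05-27 parses as year=1995, month=05, day=27
Month 5 -> May

May 27, 1995


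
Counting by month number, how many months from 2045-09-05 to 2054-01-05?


From September 2045 to January 2054
9 years * 12 = 108 months, minus 8 months = 100

100 months


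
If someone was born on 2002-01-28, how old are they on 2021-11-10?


Birth: 2002-01-28
Reference: 2021-11-10
Year difference: 2021 - 2002 = 19

19 years old


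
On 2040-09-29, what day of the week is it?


Date: September 29, 2040
Anchor: Jan 1, 2040. With p = 2040 - 1 = 2039: (p + p//4 - p//100 + p//400) mod 7 = (2039 + 509 - 20 + 5) mod 7 = 2533 mod 7 = 6 -> Sunday (Mon=0 ... Sun=6)
Days before September (Jan-Aug): 244; offset = 244 + 29 - 1 = 272
Weekday index = (6 + 272) mod 7 = 5

Day of the week: Saturday


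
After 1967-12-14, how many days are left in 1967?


Day of year: 348 of 365
Remaining = 365 - 348

17 days


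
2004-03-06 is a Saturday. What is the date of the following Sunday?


Current: Saturday
Target: Sunday
Days ahead: 1

Next Sunday: 2004-03-07


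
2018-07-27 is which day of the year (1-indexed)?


Date: July 27, 2018
Days in months 1 through 6: 181
Plus 27 days in July

Day of year: 208


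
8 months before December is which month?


December is month 12
12 - 8 = 4

April


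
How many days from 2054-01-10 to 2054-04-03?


From 2054-01-10 to 2054-04-03
2054-01-10: day of year = 10
2054-04-03: days before April = 31 + 28 + 31 = 90 (2054 is not a leap year); day of year = 90 + 3 = 93
Same year: 93 - 10 = 83

83 days


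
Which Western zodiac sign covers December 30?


Date: December 30
Conventional tropical zodiac dates: Capricorn from December 22 onward; Aquarius starts January 20
December 30 falls within the Capricorn range

Capricorn


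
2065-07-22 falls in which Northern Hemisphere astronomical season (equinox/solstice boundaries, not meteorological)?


Date: July 22
Astronomical Summer (approx.; exact equinox/solstice day varies by year): June 21 to September 21
July 22 falls within the Summer window

Summer


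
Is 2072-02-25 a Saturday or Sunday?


Anchor: Jan 1, 2072. With p = 2072 - 1 = 2071: (p + p//4 - p//100 + p//400) mod 7 = (2071 + 517 - 20 + 5) mod 7 = 2573 mod 7 = 4 -> Friday (Mon=0 ... Sun=6)
Day of year: 56; offset = 55
Weekday index = (4 + 55) mod 7 = 3 -> Thursday
Weekend days: Saturday, Sunday

No


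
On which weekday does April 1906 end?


April 1906 has 30 days
Anchor: Jan 1, 1906. With p = 1906 - 1 = 1905: (p + p//4 - p//100 + p//400) mod 7 = (1905 + 476 - 19 + 4) mod 7 = 2366 mod 7 = 0 -> Monday (Mon=0 ... Sun=6)
Days before April (Jan-Mar): 90; April 1 index = (0 + 90) mod 7 = 6 -> Sunday
Last day offset: 30 - 1 = 29 days
Weekday index = (6 + 29) mod 7 = 0

Monday, April 30


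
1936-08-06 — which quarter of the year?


Month: August (month 8)
Q1: Jan-Mar, Q2: Apr-Jun, Q3: Jul-Sep, Q4: Oct-Dec

Q3


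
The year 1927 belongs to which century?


Century = (year - 1) // 100 + 1
= (1927 - 1) // 100 + 1
= 1926 // 100 + 1
= 19 + 1

20th century


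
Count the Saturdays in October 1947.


October 1947 has 31 days
Anchor: Jan 1, 1947. With p = 1947 - 1 = 1946: (p + p//4 - p//100 + p//400) mod 7 = (1946 + 486 - 19 + 4) mod 7 = 2417 mod 7 = 2 -> Wednesday (Mon=0 ... Sun=6)
Days before October (Jan-Sep): 273; October 1 index = (2 + 273) mod 7 = 2 -> Wednesday
First Saturday is October 4
Saturdays: 4, 11, 18, 25

4 Saturdays


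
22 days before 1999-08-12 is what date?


Start: 1999-08-12, subtract 22 days
Back 12 days from August 12 reaches July 31, 1999 -> 10 left
July 1999: 31 - 10 = 21 -> lands on July 21

Result: 1999-07-21


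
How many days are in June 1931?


June 1931

30 days


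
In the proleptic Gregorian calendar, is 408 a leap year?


Gregorian leap year rule: divisible by 4, but not by 100, unless also by 400.
408 is divisible by 4 but not 100 -> leap year

Yes


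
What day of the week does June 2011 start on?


Target: June 1, 2011
Anchor: Jan 1, 2011. With p = 2011 - 1 = 2010: (p + p//4 - p//100 + p//400) mod 7 = (2010 + 502 - 20 + 5) mod 7 = 2497 mod 7 = 5 -> Saturday (Mon=0 ... Sun=6)
Days before June (Jan-May): 151 days
Weekday index = (5 + 151) mod 7 = 2

Wednesday


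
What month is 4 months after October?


October is month 10
10 + 4 = 14; wrap: 14 - 12 = 2

February


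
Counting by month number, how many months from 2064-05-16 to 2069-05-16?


From May 2064 to May 2069
5 years * 12 = 60 months = 60

60 months


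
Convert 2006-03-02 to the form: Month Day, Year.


ISO 2006-03-02 parses as year=2006, month=03, day=02
Month 3 -> March

March 2, 2006


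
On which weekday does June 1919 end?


June 1919 has 30 days
Anchor: Jan 1, 1919. With p = 1919 - 1 = 1918: (p + p//4 - p//100 + p//400) mod 7 = (1918 + 479 - 19 + 4) mod 7 = 2382 mod 7 = 2 -> Wednesday (Mon=0 ... Sun=6)
Days before June (Jan-May): 151; June 1 index = (2 + 151) mod 7 = 6 -> Sunday
Last day offset: 30 - 1 = 29 days
Weekday index = (6 + 29) mod 7 = 0

Monday, June 30


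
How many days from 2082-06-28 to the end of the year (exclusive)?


Day of year: 179 of 365
Remaining = 365 - 179

186 days


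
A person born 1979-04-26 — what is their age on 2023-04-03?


Birth: 1979-04-26
Reference: 2023-04-03
Year difference: 2023 - 1979 = 44
Birthday not yet reached in 2023, subtract 1

43 years old


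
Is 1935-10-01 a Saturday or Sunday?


Anchor: Jan 1, 1935. With p = 1935 - 1 = 1934: (p + p//4 - p//100 + p//400) mod 7 = (1934 + 483 - 19 + 4) mod 7 = 2402 mod 7 = 1 -> Tuesday (Mon=0 ... Sun=6)
Day of year: 274; offset = 273
Weekday index = (1 + 273) mod 7 = 1 -> Tuesday
Weekend days: Saturday, Sunday

No


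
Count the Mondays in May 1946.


May 1946 has 31 days
Anchor: Jan 1, 1946. With p = 1946 - 1 = 1945: (p + p//4 - p//100 + p//400) mod 7 = (1945 + 486 - 19 + 4) mod 7 = 2416 mod 7 = 1 -> Tuesday (Mon=0 ... Sun=6)
Days before May (Jan-Apr): 120; May 1 index = (1 + 120) mod 7 = 2 -> Wednesday
First Monday is May 6
Mondays: 6, 13, 20, 27

4 Mondays


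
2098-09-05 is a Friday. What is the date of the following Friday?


Current: Friday
Target: Friday
Days ahead: 7

Next Friday: 2098-09-12


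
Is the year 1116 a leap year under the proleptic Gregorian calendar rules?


Gregorian leap year rule: divisible by 4, but not by 100, unless also by 400.
1116 is divisible by 4 but not 100 -> leap year

Yes


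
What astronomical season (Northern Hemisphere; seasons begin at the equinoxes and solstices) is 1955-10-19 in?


Date: October 19
Astronomical Autumn (approx.; exact equinox/solstice day varies by year): September 22 to December 20
October 19 falls within the Autumn window

Autumn


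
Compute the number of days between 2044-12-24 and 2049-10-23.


From 2044-12-24 to 2049-10-23
2044-12-24: days before December = 31 + 29 + 31 + 30 + 31 + 30 + 31 + 31 + 30 + 31 + 30 = 335 (2044 is a leap year); day of year = 335 + 24 = 359
2049-10-23: days before October = 31 + 28 + 31 + 30 + 31 + 30 + 31 + 31 + 30 = 273 (2049 is not a leap year); day of year = 273 + 23 = 296
Rest of 2044: 366 - 359 = 7
Full years 2045 (365), 2046 (365), 2047 (365), 2048 (366): 1461
Total = 7 + 1461 + 296 = 1764

1764 days


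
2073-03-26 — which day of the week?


Date: March 26, 2073
Anchor: Jan 1, 2073. With p = 2073 - 1 = 2072: (p + p//4 - p//100 + p//400) mod 7 = (2072 + 518 - 20 + 5) mod 7 = 2575 mod 7 = 6 -> Sunday (Mon=0 ... Sun=6)
Days before March (Jan-Feb): 59; offset = 59 + 26 - 1 = 84
Weekday index = (6 + 84) mod 7 = 6

Day of the week: Sunday


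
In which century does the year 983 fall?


Century = (year - 1) // 100 + 1
= (983 - 1) // 100 + 1
= 982 // 100 + 1
= 9 + 1

10th century


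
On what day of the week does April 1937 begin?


Target: April 1, 1937
Anchor: Jan 1, 1937. With p = 1937 - 1 = 1936: (p + p//4 - p//100 + p//400) mod 7 = (1936 + 484 - 19 + 4) mod 7 = 2405 mod 7 = 4 -> Friday (Mon=0 ... Sun=6)
Days before April (Jan-Mar): 90 days
Weekday index = (4 + 90) mod 7 = 3

Thursday


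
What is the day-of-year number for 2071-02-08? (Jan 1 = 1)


Date: February 8, 2071
Days in months 1 through 1: 31
Plus 8 days in February

Day of year: 39


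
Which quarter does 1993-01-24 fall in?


Month: January (month 1)
Q1: Jan-Mar, Q2: Apr-Jun, Q3: Jul-Sep, Q4: Oct-Dec

Q1


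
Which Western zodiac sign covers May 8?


Date: May 8
Conventional tropical zodiac dates: Taurus from April 20 onward; Gemini starts May 21
May 8 falls within the Taurus range

Taurus


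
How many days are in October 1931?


October 1931

31 days


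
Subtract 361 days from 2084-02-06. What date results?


Start: 2084-02-06, subtract 361 days
Back 6 days from February 6 reaches January 31, 2084 -> 355 left
January 2084 has 31 days -> back to December 31, 2083 -> 324 left
December 2083 has 31 days -> back to November 30, 2083 -> 293 left
November 2083 has 30 days -> back to October 31, 2083 -> 263 left
October 2083 has 31 days -> back to September 30, 2083 -> 232 left
September 2083 has 30 days -> back to August 31, 2083 -> 202 left
August 2083 has 31 days -> back to July 31, 2083 -> 171 left
July 2083 has 31 days -> back to June 30, 2083 -> 140 left
June 2083 has 30 days -> back to May 31, 2083 -> 110 left
May 2083 has 31 days -> back to April 30, 2083 -> 79 left
April 2083 has 30 days -> back to March 31, 2083 -> 49 left
March 2083 has 31 days -> back to February 28, 2083 -> 18 left
February 2083: 28 - 18 = 10 -> lands on February 10

Result: 2083-02-10


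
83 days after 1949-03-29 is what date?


Start: 1949-03-29, add 83 days
March 1949 has 31 days: 31 - 29 = 2 days to March 31 -> 81 left
April 1949 has 30 days -> 51 left
May 1949 has 31 days -> 20 left
June 1949: 20 <= 30 -> lands on June 20

Result: 1949-06-20


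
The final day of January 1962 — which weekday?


January 1962 has 31 days
Anchor: Jan 1, 1962. With p = 1962 - 1 = 1961: (p + p//4 - p//100 + p//400) mod 7 = (1961 + 490 - 19 + 4) mod 7 = 2436 mod 7 = 0 -> Monday (Mon=0 ... Sun=6)
January 1 is the anchor itself -> Monday
Last day offset: 31 - 1 = 30 days
Weekday index = (0 + 30) mod 7 = 2

Wednesday, January 31


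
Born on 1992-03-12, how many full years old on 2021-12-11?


Birth: 1992-03-12
Reference: 2021-12-11
Year difference: 2021 - 1992 = 29

29 years old


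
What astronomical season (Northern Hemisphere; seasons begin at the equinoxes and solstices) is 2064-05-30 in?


Date: May 30
Astronomical Spring (approx.; exact equinox/solstice day varies by year): March 20 to June 20
May 30 falls within the Spring window

Spring


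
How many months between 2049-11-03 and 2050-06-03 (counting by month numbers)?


From November 2049 to June 2050
1 year * 12 = 12 months, minus 5 months = 7

7 months


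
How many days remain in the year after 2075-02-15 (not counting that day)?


Day of year: 46 of 365
Remaining = 365 - 46

319 days


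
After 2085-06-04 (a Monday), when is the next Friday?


Current: Monday
Target: Friday
Days ahead: 4

Next Friday: 2085-06-08


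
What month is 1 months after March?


March is month 3
3 + 1 = 4

April


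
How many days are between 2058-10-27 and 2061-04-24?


From 2058-10-27 to 2061-04-24
2058-10-27: days before October = 31 + 28 + 31 + 30 + 31 + 30 + 31 + 31 + 30 = 273 (2058 is not a leap year); day of year = 273 + 27 = 300
2061-04-24: days before April = 31 + 28 + 31 = 90 (2061 is not a leap year); day of year = 90 + 24 = 114
Rest of 2058: 365 - 300 = 65
Full years 2059 (365), 2060 (366): 731
Total = 65 + 731 + 114 = 910

910 days


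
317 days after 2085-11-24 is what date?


Start: 2085-11-24, add 317 days
November 2085 has 30 days: 30 - 24 = 6 days to November 30 -> 311 left
December 2085 has 31 days -> 280 left
January 2086 has 31 days -> 249 left
February 2086 has 28 days -> 221 left
March 2086 has 31 days -> 190 left
April 2086 has 30 days -> 160 left
May 2086 has 31 days -> 129 left
June 2086 has 30 days -> 99 left
July 2086 has 31 days -> 68 left
August 2086 has 31 days -> 37 left
September 2086 has 30 days -> 7 left
October 2086: 7 <= 31 -> lands on October 7

Result: 2086-10-07


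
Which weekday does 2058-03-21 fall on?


Date: March 21, 2058
Anchor: Jan 1, 2058. With p = 2058 - 1 = 2057: (p + p//4 - p//100 + p//400) mod 7 = (2057 + 514 - 20 + 5) mod 7 = 2556 mod 7 = 1 -> Tuesday (Mon=0 ... Sun=6)
Days before March (Jan-Feb): 59; offset = 59 + 21 - 1 = 79
Weekday index = (1 + 79) mod 7 = 3

Day of the week: Thursday


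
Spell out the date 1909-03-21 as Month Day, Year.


ISO 1909-03-21 parses as year=1909, month=03, day=21
Month 3 -> March

March 21, 1909


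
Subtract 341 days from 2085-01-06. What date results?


Start: 2085-01-06, subtract 341 days
Back 6 days from January 6 reaches December 31, 2084 -> 335 left
December 2084 has 31 days -> back to November 30, 2084 -> 304 left
November 2084 has 30 days -> back to October 31, 2084 -> 274 left
October 2084 has 31 days -> back to September 30, 2084 -> 243 left
September 2084 has 30 days -> back to August 31, 2084 -> 213 left
August 2084 has 31 days -> back to July 31, 2084 -> 182 left
July 2084 has 31 days -> back to June 30, 2084 -> 151 left
June 2084 has 30 days -> back to May 31, 2084 -> 121 left
May 2084 has 31 days -> back to April 30, 2084 -> 90 left
April 2084 has 30 days -> back to March 31, 2084 -> 60 left
March 2084 has 31 days -> back to February 29, 2084 -> 29 left
February 2084 has 29 days -> back to January 31, 2084 -> 0 left
January 2084: 31 - 0 = 31 -> lands on January 31

Result: 2084-01-31


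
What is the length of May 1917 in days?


May 1917

31 days


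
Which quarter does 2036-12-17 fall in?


Month: December (month 12)
Q1: Jan-Mar, Q2: Apr-Jun, Q3: Jul-Sep, Q4: Oct-Dec

Q4


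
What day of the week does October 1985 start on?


Target: October 1, 1985
Anchor: Jan 1, 1985. With p = 1985 - 1 = 1984: (p + p//4 - p//100 + p//400) mod 7 = (1984 + 496 - 19 + 4) mod 7 = 2465 mod 7 = 1 -> Tuesday (Mon=0 ... Sun=6)
Days before October (Jan-Sep): 273 days
Weekday index = (1 + 273) mod 7 = 1

Tuesday


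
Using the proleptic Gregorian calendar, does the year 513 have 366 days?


Gregorian leap year rule: divisible by 4, but not by 100, unless also by 400.
513 is not divisible by 4 -> not a leap year

No


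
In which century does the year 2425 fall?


Century = (year - 1) // 100 + 1
= (2425 - 1) // 100 + 1
= 2424 // 100 + 1
= 24 + 1

25th century


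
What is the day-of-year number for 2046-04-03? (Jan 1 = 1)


Date: April 3, 2046
Days in months 1 through 3: 90
Plus 3 days in April

Day of year: 93


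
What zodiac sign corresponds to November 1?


Date: November 1
Conventional tropical zodiac dates: Scorpio from October 23 onward; Sagittarius starts November 22
November 1 falls within the Scorpio range

Scorpio


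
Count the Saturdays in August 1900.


August 1900 has 31 days
Anchor: Jan 1, 1900. With p = 1900 - 1 = 1899: (p + p//4 - p//100 + p//400) mod 7 = (1899 + 474 - 18 + 4) mod 7 = 2359 mod 7 = 0 -> Monday (Mon=0 ... Sun=6)
Days before August (Jan-Jul): 212; August 1 index = (0 + 212) mod 7 = 2 -> Wednesday
First Saturday is August 4
Saturdays: 4, 11, 18, 25

4 Saturdays


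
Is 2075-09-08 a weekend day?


Anchor: Jan 1, 2075. With p = 2075 - 1 = 2074: (p + p//4 - p//100 + p//400) mod 7 = (2074 + 518 - 20 + 5) mod 7 = 2577 mod 7 = 1 -> Tuesday (Mon=0 ... Sun=6)
Day of year: 251; offset = 250
Weekday index = (1 + 250) mod 7 = 6 -> Sunday
Weekend days: Saturday, Sunday

Yes


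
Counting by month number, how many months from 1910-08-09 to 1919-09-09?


From August 1910 to September 1919
9 years * 12 = 108 months, plus 1 month = 109

109 months


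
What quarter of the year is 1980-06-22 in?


Month: June (month 6)
Q1: Jan-Mar, Q2: Apr-Jun, Q3: Jul-Sep, Q4: Oct-Dec

Q2


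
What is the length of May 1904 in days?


May 1904

31 days


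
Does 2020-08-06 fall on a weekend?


Anchor: Jan 1, 2020. With p = 2020 - 1 = 2019: (p + p//4 - p//100 + p//400) mod 7 = (2019 + 504 - 20 + 5) mod 7 = 2508 mod 7 = 2 -> Wednesday (Mon=0 ... Sun=6)
Day of year: 219; offset = 218
Weekday index = (2 + 218) mod 7 = 3 -> Thursday
Weekend days: Saturday, Sunday

No


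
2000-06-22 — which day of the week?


Date: June 22, 2000
Anchor: Jan 1, 2000. With p = 2000 - 1 = 1999: (p + p//4 - p//100 + p//400) mod 7 = (1999 + 499 - 19 + 4) mod 7 = 2483 mod 7 = 5 -> Saturday (Mon=0 ... Sun=6)
Days before June (Jan-May): 152; offset = 152 + 22 - 1 = 173
Weekday index = (5 + 173) mod 7 = 3

Day of the week: Thursday


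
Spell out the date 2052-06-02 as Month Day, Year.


ISO 2052-06-02 parses as year=2052, month=06, day=02
Month 6 -> June

June 2, 2052


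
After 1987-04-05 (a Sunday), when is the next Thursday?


Current: Sunday
Target: Thursday
Days ahead: 4

Next Thursday: 1987-04-09


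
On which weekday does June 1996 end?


June 1996 has 30 days
Anchor: Jan 1, 1996. With p = 1996 - 1 = 1995: (p + p//4 - p//100 + p//400) mod 7 = (1995 + 498 - 19 + 4) mod 7 = 2478 mod 7 = 0 -> Monday (Mon=0 ... Sun=6)
Days before June (Jan-May): 152; June 1 index = (0 + 152) mod 7 = 5 -> Saturday
Last day offset: 30 - 1 = 29 days
Weekday index = (5 + 29) mod 7 = 6

Sunday, June 30


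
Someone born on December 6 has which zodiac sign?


Date: December 6
Conventional tropical zodiac dates: Sagittarius from November 22 onward; Capricorn starts December 22
December 6 falls within the Sagittarius range

Sagittarius


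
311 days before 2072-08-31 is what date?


Start: 2072-08-31, subtract 311 days
Back 31 days from August 31 reaches July 31, 2072 -> 280 left
July 2072 has 31 days -> back to June 30, 2072 -> 249 left
June 2072 has 30 days -> back to May 31, 2072 -> 219 left
May 2072 has 31 days -> back to April 30, 2072 -> 188 left
April 2072 has 30 days -> back to March 31, 2072 -> 158 left
March 2072 has 31 days -> back to February 29, 2072 -> 127 left
February 2072 has 29 days -> back to January 31, 2072 -> 98 left
January 2072 has 31 days -> back to December 31, 2071 -> 67 left
December 2071 has 31 days -> back to November 30, 2071 -> 36 left
November 2071 has 30 days -> back to October 31, 2071 -> 6 left
October 2071: 31 - 6 = 25 -> lands on October 25

Result: 2071-10-25


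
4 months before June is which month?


June is month 6
6 - 4 = 2

February


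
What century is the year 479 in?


Century = (year - 1) // 100 + 1
= (479 - 1) // 100 + 1
= 478 // 100 + 1
= 4 + 1

5th century


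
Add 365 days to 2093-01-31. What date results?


Start: 2093-01-31, add 365 days
January 31 is the last day of January 2093 -> 365 left
February 2093 has 28 days -> 337 left
March 2093 has 31 days -> 306 left
April 2093 has 30 days -> 276 left
May 2093 has 31 days -> 245 left
June 2093 has 30 days -> 215 left
July 2093 has 31 days -> 184 left
August 2093 has 31 days -> 153 left
September 2093 has 30 days -> 123 left
October 2093 has 31 days -> 92 left
November 2093 has 30 days -> 62 left
December 2093 has 31 days -> 31 left
January 2094: 31 <= 31 -> lands on January 31

Result: 2094-01-31


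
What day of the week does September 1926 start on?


Target: September 1, 1926
Anchor: Jan 1, 1926. With p = 1926 - 1 = 1925: (p + p//4 - p//100 + p//400) mod 7 = (1925 + 481 - 19 + 4) mod 7 = 2391 mod 7 = 4 -> Friday (Mon=0 ... Sun=6)
Days before September (Jan-Aug): 243 days
Weekday index = (4 + 243) mod 7 = 2

Wednesday


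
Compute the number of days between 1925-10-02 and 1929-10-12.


From 1925-10-02 to 1929-10-12
1925-10-02: days before October = 31 + 28 + 31 + 30 + 31 + 30 + 31 + 31 + 30 = 273 (1925 is not a leap year); day of year = 273 + 2 = 275
1929-10-12: days before October = 31 + 28 + 31 + 30 + 31 + 30 + 31 + 31 + 30 = 273 (1929 is not a leap year); day of year = 273 + 12 = 285
Rest of 1925: 365 - 275 = 90
Full years 1926 (365), 1927 (365), 1928 (366): 1096
Total = 90 + 1096 + 285 = 1471

1471 days


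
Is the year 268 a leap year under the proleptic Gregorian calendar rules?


Gregorian leap year rule: divisible by 4, but not by 100, unless also by 400.
268 is divisible by 4 but not 100 -> leap year

Yes


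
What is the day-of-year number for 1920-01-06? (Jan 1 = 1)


Date: January 6, 1920
No months before January
Plus 6 days in January

Day of year: 6


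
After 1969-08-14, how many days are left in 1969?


Day of year: 226 of 365
Remaining = 365 - 226

139 days


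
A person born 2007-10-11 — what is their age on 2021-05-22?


Birth: 2007-10-11
Reference: 2021-05-22
Year difference: 2021 - 2007 = 14
Birthday not yet reached in 2021, subtract 1

13 years old


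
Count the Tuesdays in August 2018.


August 2018 has 31 days
Anchor: Jan 1, 2018. With p = 2018 - 1 = 2017: (p + p//4 - p//100 + p//400) mod 7 = (2017 + 504 - 20 + 5) mod 7 = 2506 mod 7 = 0 -> Monday (Mon=0 ... Sun=6)
Days before August (Jan-Jul): 212; August 1 index = (0 + 212) mod 7 = 2 -> Wednesday
First Tuesday is August 7
Tuesdays: 7, 14, 21, 28

4 Tuesdays


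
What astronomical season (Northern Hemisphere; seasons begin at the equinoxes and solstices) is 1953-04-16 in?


Date: April 16
Astronomical Spring (approx.; exact equinox/solstice day varies by year): March 20 to June 20
April 16 falls within the Spring window

Spring


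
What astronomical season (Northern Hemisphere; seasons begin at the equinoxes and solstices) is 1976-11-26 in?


Date: November 26
Astronomical Autumn (approx.; exact equinox/solstice day varies by year): September 22 to December 20
November 26 falls within the Autumn window

Autumn


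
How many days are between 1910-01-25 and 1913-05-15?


From 1910-01-25 to 1913-05-15
1910-01-25: day of year = 25
1913-05-15: days before May = 31 + 28 + 31 + 30 = 120 (1913 is not a leap year); day of year = 120 + 15 = 135
Rest of 1910: 365 - 25 = 340
Full years 1911 (365), 1912 (366): 731
Total = 340 + 731 + 135 = 1206

1206 days


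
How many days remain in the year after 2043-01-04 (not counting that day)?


Day of year: 4 of 365
Remaining = 365 - 4

361 days


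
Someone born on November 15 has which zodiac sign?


Date: November 15
Conventional tropical zodiac dates: Scorpio from October 23 onward; Sagittarius starts November 22
November 15 falls within the Scorpio range

Scorpio


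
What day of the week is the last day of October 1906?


October 1906 has 31 days
Anchor: Jan 1, 1906. With p = 1906 - 1 = 1905: (p + p//4 - p//100 + p//400) mod 7 = (1905 + 476 - 19 + 4) mod 7 = 2366 mod 7 = 0 -> Monday (Mon=0 ... Sun=6)
Days before October (Jan-Sep): 273; October 1 index = (0 + 273) mod 7 = 0 -> Monday
Last day offset: 31 - 1 = 30 days
Weekday index = (0 + 30) mod 7 = 2

Wednesday, October 31


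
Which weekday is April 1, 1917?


Target: April 1, 1917
Anchor: Jan 1, 1917. With p = 1917 - 1 = 1916: (p + p//4 - p//100 + p//400) mod 7 = (1916 + 479 - 19 + 4) mod 7 = 2380 mod 7 = 0 -> Monday (Mon=0 ... Sun=6)
Days before April (Jan-Mar): 90 days
Weekday index = (0 + 90) mod 7 = 6

Sunday
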